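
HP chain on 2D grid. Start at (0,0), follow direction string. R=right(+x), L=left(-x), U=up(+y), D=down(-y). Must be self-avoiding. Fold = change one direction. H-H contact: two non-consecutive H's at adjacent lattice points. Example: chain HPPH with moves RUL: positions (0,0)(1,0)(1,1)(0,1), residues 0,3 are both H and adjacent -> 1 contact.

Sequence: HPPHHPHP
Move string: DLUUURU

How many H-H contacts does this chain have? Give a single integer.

Answer: 1

Derivation:
Positions: [(0, 0), (0, -1), (-1, -1), (-1, 0), (-1, 1), (-1, 2), (0, 2), (0, 3)]
H-H contact: residue 0 @(0,0) - residue 3 @(-1, 0)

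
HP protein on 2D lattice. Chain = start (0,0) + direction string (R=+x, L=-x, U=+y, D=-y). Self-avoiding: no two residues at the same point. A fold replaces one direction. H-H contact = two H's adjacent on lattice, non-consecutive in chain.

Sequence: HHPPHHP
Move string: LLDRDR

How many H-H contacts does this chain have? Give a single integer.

Positions: [(0, 0), (-1, 0), (-2, 0), (-2, -1), (-1, -1), (-1, -2), (0, -2)]
H-H contact: residue 1 @(-1,0) - residue 4 @(-1, -1)

Answer: 1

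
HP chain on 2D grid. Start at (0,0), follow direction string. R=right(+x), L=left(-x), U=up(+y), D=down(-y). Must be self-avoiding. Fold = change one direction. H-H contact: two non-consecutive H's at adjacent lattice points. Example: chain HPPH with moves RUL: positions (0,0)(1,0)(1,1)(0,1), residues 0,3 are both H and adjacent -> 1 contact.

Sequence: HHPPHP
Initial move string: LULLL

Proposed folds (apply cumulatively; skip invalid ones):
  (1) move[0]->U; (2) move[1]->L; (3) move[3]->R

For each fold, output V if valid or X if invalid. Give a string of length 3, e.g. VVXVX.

Answer: VVX

Derivation:
Initial: LULLL -> [(0, 0), (-1, 0), (-1, 1), (-2, 1), (-3, 1), (-4, 1)]
Fold 1: move[0]->U => UULLL VALID
Fold 2: move[1]->L => ULLLL VALID
Fold 3: move[3]->R => ULLRL INVALID (collision), skipped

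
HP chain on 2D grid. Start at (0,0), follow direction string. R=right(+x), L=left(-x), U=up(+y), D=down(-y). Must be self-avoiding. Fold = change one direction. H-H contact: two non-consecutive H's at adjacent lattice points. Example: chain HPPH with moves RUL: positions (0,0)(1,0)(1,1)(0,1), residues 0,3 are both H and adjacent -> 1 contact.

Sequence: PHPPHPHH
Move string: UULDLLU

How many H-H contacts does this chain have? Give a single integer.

Positions: [(0, 0), (0, 1), (0, 2), (-1, 2), (-1, 1), (-2, 1), (-3, 1), (-3, 2)]
H-H contact: residue 1 @(0,1) - residue 4 @(-1, 1)

Answer: 1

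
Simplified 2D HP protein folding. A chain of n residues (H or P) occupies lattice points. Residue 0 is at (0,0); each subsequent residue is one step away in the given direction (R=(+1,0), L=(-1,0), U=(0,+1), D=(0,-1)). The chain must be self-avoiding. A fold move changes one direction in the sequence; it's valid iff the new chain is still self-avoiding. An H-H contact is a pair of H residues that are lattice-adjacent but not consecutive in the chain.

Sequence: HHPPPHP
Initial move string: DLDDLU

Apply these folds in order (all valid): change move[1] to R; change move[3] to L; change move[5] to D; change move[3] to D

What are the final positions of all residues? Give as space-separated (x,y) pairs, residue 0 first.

Initial moves: DLDDLU
Fold: move[1]->R => DRDDLU (positions: [(0, 0), (0, -1), (1, -1), (1, -2), (1, -3), (0, -3), (0, -2)])
Fold: move[3]->L => DRDLLU (positions: [(0, 0), (0, -1), (1, -1), (1, -2), (0, -2), (-1, -2), (-1, -1)])
Fold: move[5]->D => DRDLLD (positions: [(0, 0), (0, -1), (1, -1), (1, -2), (0, -2), (-1, -2), (-1, -3)])
Fold: move[3]->D => DRDDLD (positions: [(0, 0), (0, -1), (1, -1), (1, -2), (1, -3), (0, -3), (0, -4)])

Answer: (0,0) (0,-1) (1,-1) (1,-2) (1,-3) (0,-3) (0,-4)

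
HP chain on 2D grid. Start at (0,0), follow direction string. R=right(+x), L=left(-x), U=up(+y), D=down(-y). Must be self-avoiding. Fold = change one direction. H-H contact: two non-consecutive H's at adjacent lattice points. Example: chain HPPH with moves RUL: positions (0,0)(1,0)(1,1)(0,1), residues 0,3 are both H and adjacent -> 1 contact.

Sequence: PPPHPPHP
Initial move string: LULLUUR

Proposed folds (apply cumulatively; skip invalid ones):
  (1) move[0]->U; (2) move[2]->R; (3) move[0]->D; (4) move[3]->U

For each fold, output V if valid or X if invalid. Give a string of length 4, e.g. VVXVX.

Initial: LULLUUR -> [(0, 0), (-1, 0), (-1, 1), (-2, 1), (-3, 1), (-3, 2), (-3, 3), (-2, 3)]
Fold 1: move[0]->U => UULLUUR VALID
Fold 2: move[2]->R => UURLUUR INVALID (collision), skipped
Fold 3: move[0]->D => DULLUUR INVALID (collision), skipped
Fold 4: move[3]->U => UULUUUR VALID

Answer: VXXV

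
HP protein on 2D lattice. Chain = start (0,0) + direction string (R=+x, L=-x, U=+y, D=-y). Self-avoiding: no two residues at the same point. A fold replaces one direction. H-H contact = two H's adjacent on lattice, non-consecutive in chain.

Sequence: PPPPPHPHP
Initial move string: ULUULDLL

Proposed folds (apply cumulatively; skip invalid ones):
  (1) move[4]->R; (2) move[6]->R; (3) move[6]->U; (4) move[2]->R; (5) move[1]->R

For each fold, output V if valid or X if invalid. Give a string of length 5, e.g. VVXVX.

Answer: XXXXV

Derivation:
Initial: ULUULDLL -> [(0, 0), (0, 1), (-1, 1), (-1, 2), (-1, 3), (-2, 3), (-2, 2), (-3, 2), (-4, 2)]
Fold 1: move[4]->R => ULUURDLL INVALID (collision), skipped
Fold 2: move[6]->R => ULUULDRL INVALID (collision), skipped
Fold 3: move[6]->U => ULUULDUL INVALID (collision), skipped
Fold 4: move[2]->R => ULRULDLL INVALID (collision), skipped
Fold 5: move[1]->R => URUULDLL VALID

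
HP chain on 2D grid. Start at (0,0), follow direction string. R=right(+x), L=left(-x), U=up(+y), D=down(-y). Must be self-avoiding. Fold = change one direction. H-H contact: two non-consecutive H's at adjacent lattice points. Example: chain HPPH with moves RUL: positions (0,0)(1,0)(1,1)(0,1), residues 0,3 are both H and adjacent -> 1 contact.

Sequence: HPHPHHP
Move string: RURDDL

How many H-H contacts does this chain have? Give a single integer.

Answer: 0

Derivation:
Positions: [(0, 0), (1, 0), (1, 1), (2, 1), (2, 0), (2, -1), (1, -1)]
No H-H contacts found.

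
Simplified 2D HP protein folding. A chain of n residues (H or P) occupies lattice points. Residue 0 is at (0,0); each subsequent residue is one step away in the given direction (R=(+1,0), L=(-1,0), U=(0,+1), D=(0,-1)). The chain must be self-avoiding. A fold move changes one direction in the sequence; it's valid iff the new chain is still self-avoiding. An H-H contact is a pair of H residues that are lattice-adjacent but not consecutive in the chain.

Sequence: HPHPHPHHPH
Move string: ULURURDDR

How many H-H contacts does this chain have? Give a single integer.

Answer: 1

Derivation:
Positions: [(0, 0), (0, 1), (-1, 1), (-1, 2), (0, 2), (0, 3), (1, 3), (1, 2), (1, 1), (2, 1)]
H-H contact: residue 4 @(0,2) - residue 7 @(1, 2)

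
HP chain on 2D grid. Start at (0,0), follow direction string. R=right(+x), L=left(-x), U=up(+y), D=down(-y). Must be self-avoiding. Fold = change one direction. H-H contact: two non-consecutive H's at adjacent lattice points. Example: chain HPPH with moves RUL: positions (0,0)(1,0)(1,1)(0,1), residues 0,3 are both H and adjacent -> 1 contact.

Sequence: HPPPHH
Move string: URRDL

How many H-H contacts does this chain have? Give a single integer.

Answer: 1

Derivation:
Positions: [(0, 0), (0, 1), (1, 1), (2, 1), (2, 0), (1, 0)]
H-H contact: residue 0 @(0,0) - residue 5 @(1, 0)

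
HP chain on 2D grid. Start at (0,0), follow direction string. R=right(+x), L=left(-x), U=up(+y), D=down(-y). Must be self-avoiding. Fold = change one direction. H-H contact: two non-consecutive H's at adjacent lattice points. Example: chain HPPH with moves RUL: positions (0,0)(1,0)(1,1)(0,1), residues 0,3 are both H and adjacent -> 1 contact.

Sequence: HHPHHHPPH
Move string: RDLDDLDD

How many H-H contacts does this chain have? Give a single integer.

Answer: 1

Derivation:
Positions: [(0, 0), (1, 0), (1, -1), (0, -1), (0, -2), (0, -3), (-1, -3), (-1, -4), (-1, -5)]
H-H contact: residue 0 @(0,0) - residue 3 @(0, -1)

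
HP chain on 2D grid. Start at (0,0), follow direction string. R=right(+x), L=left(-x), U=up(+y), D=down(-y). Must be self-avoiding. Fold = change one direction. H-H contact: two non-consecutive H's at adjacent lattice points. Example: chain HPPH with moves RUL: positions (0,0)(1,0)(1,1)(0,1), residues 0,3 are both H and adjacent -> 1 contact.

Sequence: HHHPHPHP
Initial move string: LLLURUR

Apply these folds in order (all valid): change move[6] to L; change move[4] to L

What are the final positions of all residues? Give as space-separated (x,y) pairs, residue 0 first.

Initial moves: LLLURUR
Fold: move[6]->L => LLLURUL (positions: [(0, 0), (-1, 0), (-2, 0), (-3, 0), (-3, 1), (-2, 1), (-2, 2), (-3, 2)])
Fold: move[4]->L => LLLULUL (positions: [(0, 0), (-1, 0), (-2, 0), (-3, 0), (-3, 1), (-4, 1), (-4, 2), (-5, 2)])

Answer: (0,0) (-1,0) (-2,0) (-3,0) (-3,1) (-4,1) (-4,2) (-5,2)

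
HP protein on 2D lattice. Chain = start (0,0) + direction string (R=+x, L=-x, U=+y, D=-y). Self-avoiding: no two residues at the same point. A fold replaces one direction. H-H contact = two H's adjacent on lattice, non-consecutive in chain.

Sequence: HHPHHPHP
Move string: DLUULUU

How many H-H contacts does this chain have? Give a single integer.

Answer: 1

Derivation:
Positions: [(0, 0), (0, -1), (-1, -1), (-1, 0), (-1, 1), (-2, 1), (-2, 2), (-2, 3)]
H-H contact: residue 0 @(0,0) - residue 3 @(-1, 0)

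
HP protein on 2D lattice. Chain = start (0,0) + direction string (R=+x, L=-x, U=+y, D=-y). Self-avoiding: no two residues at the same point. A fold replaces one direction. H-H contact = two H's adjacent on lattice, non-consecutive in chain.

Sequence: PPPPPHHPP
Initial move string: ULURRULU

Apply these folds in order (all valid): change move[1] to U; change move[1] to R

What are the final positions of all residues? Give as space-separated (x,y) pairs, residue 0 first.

Initial moves: ULURRULU
Fold: move[1]->U => UUURRULU (positions: [(0, 0), (0, 1), (0, 2), (0, 3), (1, 3), (2, 3), (2, 4), (1, 4), (1, 5)])
Fold: move[1]->R => URURRULU (positions: [(0, 0), (0, 1), (1, 1), (1, 2), (2, 2), (3, 2), (3, 3), (2, 3), (2, 4)])

Answer: (0,0) (0,1) (1,1) (1,2) (2,2) (3,2) (3,3) (2,3) (2,4)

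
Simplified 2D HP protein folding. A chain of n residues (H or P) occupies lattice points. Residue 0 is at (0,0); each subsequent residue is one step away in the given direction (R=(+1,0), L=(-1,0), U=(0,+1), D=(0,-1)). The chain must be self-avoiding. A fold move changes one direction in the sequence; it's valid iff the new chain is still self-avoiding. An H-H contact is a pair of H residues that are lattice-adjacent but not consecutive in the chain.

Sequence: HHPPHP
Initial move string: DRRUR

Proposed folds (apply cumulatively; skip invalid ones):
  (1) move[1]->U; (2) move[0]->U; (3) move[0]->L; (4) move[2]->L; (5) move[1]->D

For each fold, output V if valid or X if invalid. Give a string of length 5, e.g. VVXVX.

Initial: DRRUR -> [(0, 0), (0, -1), (1, -1), (2, -1), (2, 0), (3, 0)]
Fold 1: move[1]->U => DURUR INVALID (collision), skipped
Fold 2: move[0]->U => URRUR VALID
Fold 3: move[0]->L => LRRUR INVALID (collision), skipped
Fold 4: move[2]->L => URLUR INVALID (collision), skipped
Fold 5: move[1]->D => UDRUR INVALID (collision), skipped

Answer: XVXXX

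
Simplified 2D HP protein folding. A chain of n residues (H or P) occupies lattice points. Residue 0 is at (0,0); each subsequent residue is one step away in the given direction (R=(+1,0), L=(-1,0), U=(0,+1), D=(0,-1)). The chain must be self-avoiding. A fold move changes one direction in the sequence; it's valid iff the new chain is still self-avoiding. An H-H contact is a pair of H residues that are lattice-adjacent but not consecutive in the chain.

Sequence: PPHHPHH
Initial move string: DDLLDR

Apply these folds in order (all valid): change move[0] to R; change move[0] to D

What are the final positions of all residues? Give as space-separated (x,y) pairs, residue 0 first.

Answer: (0,0) (0,-1) (0,-2) (-1,-2) (-2,-2) (-2,-3) (-1,-3)

Derivation:
Initial moves: DDLLDR
Fold: move[0]->R => RDLLDR (positions: [(0, 0), (1, 0), (1, -1), (0, -1), (-1, -1), (-1, -2), (0, -2)])
Fold: move[0]->D => DDLLDR (positions: [(0, 0), (0, -1), (0, -2), (-1, -2), (-2, -2), (-2, -3), (-1, -3)])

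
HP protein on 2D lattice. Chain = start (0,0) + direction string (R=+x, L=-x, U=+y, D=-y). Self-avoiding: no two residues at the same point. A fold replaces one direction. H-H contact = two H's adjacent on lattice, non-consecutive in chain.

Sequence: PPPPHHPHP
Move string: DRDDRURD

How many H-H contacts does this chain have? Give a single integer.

Answer: 0

Derivation:
Positions: [(0, 0), (0, -1), (1, -1), (1, -2), (1, -3), (2, -3), (2, -2), (3, -2), (3, -3)]
No H-H contacts found.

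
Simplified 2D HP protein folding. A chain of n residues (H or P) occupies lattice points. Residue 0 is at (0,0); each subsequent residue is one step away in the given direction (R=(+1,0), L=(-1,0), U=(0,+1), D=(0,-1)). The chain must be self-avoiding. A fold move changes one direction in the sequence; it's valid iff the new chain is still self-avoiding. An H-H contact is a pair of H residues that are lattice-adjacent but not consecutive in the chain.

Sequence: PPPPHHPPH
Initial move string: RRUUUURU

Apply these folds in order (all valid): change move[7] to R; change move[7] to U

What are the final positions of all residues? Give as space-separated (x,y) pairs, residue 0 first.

Answer: (0,0) (1,0) (2,0) (2,1) (2,2) (2,3) (2,4) (3,4) (3,5)

Derivation:
Initial moves: RRUUUURU
Fold: move[7]->R => RRUUUURR (positions: [(0, 0), (1, 0), (2, 0), (2, 1), (2, 2), (2, 3), (2, 4), (3, 4), (4, 4)])
Fold: move[7]->U => RRUUUURU (positions: [(0, 0), (1, 0), (2, 0), (2, 1), (2, 2), (2, 3), (2, 4), (3, 4), (3, 5)])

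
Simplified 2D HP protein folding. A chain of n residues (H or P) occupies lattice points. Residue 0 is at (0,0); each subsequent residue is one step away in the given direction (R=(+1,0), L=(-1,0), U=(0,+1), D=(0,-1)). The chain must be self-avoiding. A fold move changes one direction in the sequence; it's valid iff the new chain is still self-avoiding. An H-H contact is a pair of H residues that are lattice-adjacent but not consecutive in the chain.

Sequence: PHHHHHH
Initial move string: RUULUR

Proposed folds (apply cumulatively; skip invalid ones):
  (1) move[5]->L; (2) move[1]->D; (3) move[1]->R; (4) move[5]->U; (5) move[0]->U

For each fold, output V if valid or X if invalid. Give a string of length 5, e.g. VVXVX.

Answer: VXVVV

Derivation:
Initial: RUULUR -> [(0, 0), (1, 0), (1, 1), (1, 2), (0, 2), (0, 3), (1, 3)]
Fold 1: move[5]->L => RUULUL VALID
Fold 2: move[1]->D => RDULUL INVALID (collision), skipped
Fold 3: move[1]->R => RRULUL VALID
Fold 4: move[5]->U => RRULUU VALID
Fold 5: move[0]->U => URULUU VALID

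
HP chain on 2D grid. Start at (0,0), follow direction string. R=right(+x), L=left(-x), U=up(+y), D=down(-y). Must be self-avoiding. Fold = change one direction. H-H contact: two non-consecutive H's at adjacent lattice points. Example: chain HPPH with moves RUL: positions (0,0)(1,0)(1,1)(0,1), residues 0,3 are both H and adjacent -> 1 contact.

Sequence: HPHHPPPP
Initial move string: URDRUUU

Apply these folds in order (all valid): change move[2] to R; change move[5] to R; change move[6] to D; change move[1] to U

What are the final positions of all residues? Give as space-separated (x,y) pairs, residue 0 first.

Initial moves: URDRUUU
Fold: move[2]->R => URRRUUU (positions: [(0, 0), (0, 1), (1, 1), (2, 1), (3, 1), (3, 2), (3, 3), (3, 4)])
Fold: move[5]->R => URRRURU (positions: [(0, 0), (0, 1), (1, 1), (2, 1), (3, 1), (3, 2), (4, 2), (4, 3)])
Fold: move[6]->D => URRRURD (positions: [(0, 0), (0, 1), (1, 1), (2, 1), (3, 1), (3, 2), (4, 2), (4, 1)])
Fold: move[1]->U => UURRURD (positions: [(0, 0), (0, 1), (0, 2), (1, 2), (2, 2), (2, 3), (3, 3), (3, 2)])

Answer: (0,0) (0,1) (0,2) (1,2) (2,2) (2,3) (3,3) (3,2)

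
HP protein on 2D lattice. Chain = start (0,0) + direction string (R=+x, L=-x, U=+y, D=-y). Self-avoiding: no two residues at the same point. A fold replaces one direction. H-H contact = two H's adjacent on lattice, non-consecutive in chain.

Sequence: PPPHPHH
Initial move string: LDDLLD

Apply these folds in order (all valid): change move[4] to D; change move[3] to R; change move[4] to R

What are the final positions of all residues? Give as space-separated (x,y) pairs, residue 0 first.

Answer: (0,0) (-1,0) (-1,-1) (-1,-2) (0,-2) (1,-2) (1,-3)

Derivation:
Initial moves: LDDLLD
Fold: move[4]->D => LDDLDD (positions: [(0, 0), (-1, 0), (-1, -1), (-1, -2), (-2, -2), (-2, -3), (-2, -4)])
Fold: move[3]->R => LDDRDD (positions: [(0, 0), (-1, 0), (-1, -1), (-1, -2), (0, -2), (0, -3), (0, -4)])
Fold: move[4]->R => LDDRRD (positions: [(0, 0), (-1, 0), (-1, -1), (-1, -2), (0, -2), (1, -2), (1, -3)])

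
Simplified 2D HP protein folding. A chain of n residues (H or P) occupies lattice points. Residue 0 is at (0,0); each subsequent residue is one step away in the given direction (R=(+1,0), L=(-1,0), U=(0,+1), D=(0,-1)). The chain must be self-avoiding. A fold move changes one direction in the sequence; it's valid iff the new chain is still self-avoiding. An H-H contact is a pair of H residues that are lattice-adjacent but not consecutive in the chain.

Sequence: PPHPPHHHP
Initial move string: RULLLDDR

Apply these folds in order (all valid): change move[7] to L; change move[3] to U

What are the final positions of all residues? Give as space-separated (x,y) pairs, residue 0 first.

Answer: (0,0) (1,0) (1,1) (0,1) (0,2) (-1,2) (-1,1) (-1,0) (-2,0)

Derivation:
Initial moves: RULLLDDR
Fold: move[7]->L => RULLLDDL (positions: [(0, 0), (1, 0), (1, 1), (0, 1), (-1, 1), (-2, 1), (-2, 0), (-2, -1), (-3, -1)])
Fold: move[3]->U => RULULDDL (positions: [(0, 0), (1, 0), (1, 1), (0, 1), (0, 2), (-1, 2), (-1, 1), (-1, 0), (-2, 0)])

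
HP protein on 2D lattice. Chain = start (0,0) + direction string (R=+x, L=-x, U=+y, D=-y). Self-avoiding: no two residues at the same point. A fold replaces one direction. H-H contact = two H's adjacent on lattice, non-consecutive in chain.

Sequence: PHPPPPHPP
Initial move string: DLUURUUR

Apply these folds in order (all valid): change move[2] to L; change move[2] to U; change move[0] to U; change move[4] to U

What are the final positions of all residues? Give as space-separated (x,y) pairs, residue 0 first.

Initial moves: DLUURUUR
Fold: move[2]->L => DLLURUUR (positions: [(0, 0), (0, -1), (-1, -1), (-2, -1), (-2, 0), (-1, 0), (-1, 1), (-1, 2), (0, 2)])
Fold: move[2]->U => DLUURUUR (positions: [(0, 0), (0, -1), (-1, -1), (-1, 0), (-1, 1), (0, 1), (0, 2), (0, 3), (1, 3)])
Fold: move[0]->U => ULUURUUR (positions: [(0, 0), (0, 1), (-1, 1), (-1, 2), (-1, 3), (0, 3), (0, 4), (0, 5), (1, 5)])
Fold: move[4]->U => ULUUUUUR (positions: [(0, 0), (0, 1), (-1, 1), (-1, 2), (-1, 3), (-1, 4), (-1, 5), (-1, 6), (0, 6)])

Answer: (0,0) (0,1) (-1,1) (-1,2) (-1,3) (-1,4) (-1,5) (-1,6) (0,6)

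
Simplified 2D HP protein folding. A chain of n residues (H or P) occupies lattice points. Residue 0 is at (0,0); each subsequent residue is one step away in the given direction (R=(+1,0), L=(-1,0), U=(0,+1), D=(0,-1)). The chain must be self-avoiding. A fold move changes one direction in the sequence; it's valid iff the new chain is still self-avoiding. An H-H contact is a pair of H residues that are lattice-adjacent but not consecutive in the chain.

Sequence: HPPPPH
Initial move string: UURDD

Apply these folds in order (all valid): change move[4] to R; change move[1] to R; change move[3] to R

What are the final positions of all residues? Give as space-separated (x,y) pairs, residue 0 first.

Initial moves: UURDD
Fold: move[4]->R => UURDR (positions: [(0, 0), (0, 1), (0, 2), (1, 2), (1, 1), (2, 1)])
Fold: move[1]->R => URRDR (positions: [(0, 0), (0, 1), (1, 1), (2, 1), (2, 0), (3, 0)])
Fold: move[3]->R => URRRR (positions: [(0, 0), (0, 1), (1, 1), (2, 1), (3, 1), (4, 1)])

Answer: (0,0) (0,1) (1,1) (2,1) (3,1) (4,1)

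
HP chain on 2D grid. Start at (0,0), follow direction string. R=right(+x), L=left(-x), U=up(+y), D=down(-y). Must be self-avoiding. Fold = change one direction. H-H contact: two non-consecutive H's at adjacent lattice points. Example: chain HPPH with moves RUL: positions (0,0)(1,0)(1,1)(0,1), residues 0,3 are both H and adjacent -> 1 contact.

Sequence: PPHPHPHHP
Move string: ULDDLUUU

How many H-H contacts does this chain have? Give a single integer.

Positions: [(0, 0), (0, 1), (-1, 1), (-1, 0), (-1, -1), (-2, -1), (-2, 0), (-2, 1), (-2, 2)]
H-H contact: residue 2 @(-1,1) - residue 7 @(-2, 1)

Answer: 1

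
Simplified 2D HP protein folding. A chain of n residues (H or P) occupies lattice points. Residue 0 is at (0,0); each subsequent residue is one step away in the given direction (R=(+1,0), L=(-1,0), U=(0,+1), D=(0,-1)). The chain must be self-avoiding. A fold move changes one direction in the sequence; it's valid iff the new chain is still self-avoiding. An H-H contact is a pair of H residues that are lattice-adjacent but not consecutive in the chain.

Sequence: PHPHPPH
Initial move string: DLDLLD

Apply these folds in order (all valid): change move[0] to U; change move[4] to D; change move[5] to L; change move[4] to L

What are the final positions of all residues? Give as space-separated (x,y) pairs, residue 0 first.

Initial moves: DLDLLD
Fold: move[0]->U => ULDLLD (positions: [(0, 0), (0, 1), (-1, 1), (-1, 0), (-2, 0), (-3, 0), (-3, -1)])
Fold: move[4]->D => ULDLDD (positions: [(0, 0), (0, 1), (-1, 1), (-1, 0), (-2, 0), (-2, -1), (-2, -2)])
Fold: move[5]->L => ULDLDL (positions: [(0, 0), (0, 1), (-1, 1), (-1, 0), (-2, 0), (-2, -1), (-3, -1)])
Fold: move[4]->L => ULDLLL (positions: [(0, 0), (0, 1), (-1, 1), (-1, 0), (-2, 0), (-3, 0), (-4, 0)])

Answer: (0,0) (0,1) (-1,1) (-1,0) (-2,0) (-3,0) (-4,0)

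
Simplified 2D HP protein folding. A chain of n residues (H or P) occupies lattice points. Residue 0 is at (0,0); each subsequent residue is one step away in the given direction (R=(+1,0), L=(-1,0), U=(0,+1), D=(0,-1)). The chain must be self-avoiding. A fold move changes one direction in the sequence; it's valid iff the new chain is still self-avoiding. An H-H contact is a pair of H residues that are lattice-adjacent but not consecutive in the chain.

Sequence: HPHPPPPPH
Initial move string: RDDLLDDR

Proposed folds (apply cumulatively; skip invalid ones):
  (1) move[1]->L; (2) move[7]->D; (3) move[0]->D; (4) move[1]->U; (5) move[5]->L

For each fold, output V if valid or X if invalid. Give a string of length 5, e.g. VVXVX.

Answer: XVVXV

Derivation:
Initial: RDDLLDDR -> [(0, 0), (1, 0), (1, -1), (1, -2), (0, -2), (-1, -2), (-1, -3), (-1, -4), (0, -4)]
Fold 1: move[1]->L => RLDLLDDR INVALID (collision), skipped
Fold 2: move[7]->D => RDDLLDDD VALID
Fold 3: move[0]->D => DDDLLDDD VALID
Fold 4: move[1]->U => DUDLLDDD INVALID (collision), skipped
Fold 5: move[5]->L => DDDLLLDD VALID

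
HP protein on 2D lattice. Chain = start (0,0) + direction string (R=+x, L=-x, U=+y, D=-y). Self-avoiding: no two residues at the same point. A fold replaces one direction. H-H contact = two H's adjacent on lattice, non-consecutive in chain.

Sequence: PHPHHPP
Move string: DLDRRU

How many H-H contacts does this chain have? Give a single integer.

Positions: [(0, 0), (0, -1), (-1, -1), (-1, -2), (0, -2), (1, -2), (1, -1)]
H-H contact: residue 1 @(0,-1) - residue 4 @(0, -2)

Answer: 1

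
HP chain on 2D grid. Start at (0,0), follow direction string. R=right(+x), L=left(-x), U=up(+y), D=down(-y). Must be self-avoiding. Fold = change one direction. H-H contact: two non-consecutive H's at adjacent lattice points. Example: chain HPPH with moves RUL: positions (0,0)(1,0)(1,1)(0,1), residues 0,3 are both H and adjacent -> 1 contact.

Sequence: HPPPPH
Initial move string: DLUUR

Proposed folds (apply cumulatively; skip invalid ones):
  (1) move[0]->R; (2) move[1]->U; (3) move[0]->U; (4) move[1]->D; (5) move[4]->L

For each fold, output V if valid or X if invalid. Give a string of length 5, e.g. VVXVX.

Answer: XXVXV

Derivation:
Initial: DLUUR -> [(0, 0), (0, -1), (-1, -1), (-1, 0), (-1, 1), (0, 1)]
Fold 1: move[0]->R => RLUUR INVALID (collision), skipped
Fold 2: move[1]->U => DUUUR INVALID (collision), skipped
Fold 3: move[0]->U => ULUUR VALID
Fold 4: move[1]->D => UDUUR INVALID (collision), skipped
Fold 5: move[4]->L => ULUUL VALID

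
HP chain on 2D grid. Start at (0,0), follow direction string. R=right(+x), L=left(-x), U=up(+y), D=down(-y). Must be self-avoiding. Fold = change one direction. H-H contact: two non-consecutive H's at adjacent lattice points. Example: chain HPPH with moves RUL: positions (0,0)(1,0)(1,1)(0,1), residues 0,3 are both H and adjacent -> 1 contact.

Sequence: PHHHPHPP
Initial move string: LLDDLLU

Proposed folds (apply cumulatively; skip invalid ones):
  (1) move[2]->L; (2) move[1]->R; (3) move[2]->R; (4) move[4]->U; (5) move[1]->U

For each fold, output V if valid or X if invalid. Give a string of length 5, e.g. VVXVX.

Initial: LLDDLLU -> [(0, 0), (-1, 0), (-2, 0), (-2, -1), (-2, -2), (-3, -2), (-4, -2), (-4, -1)]
Fold 1: move[2]->L => LLLDLLU VALID
Fold 2: move[1]->R => LRLDLLU INVALID (collision), skipped
Fold 3: move[2]->R => LLRDLLU INVALID (collision), skipped
Fold 4: move[4]->U => LLLDULU INVALID (collision), skipped
Fold 5: move[1]->U => LULDLLU VALID

Answer: VXXXV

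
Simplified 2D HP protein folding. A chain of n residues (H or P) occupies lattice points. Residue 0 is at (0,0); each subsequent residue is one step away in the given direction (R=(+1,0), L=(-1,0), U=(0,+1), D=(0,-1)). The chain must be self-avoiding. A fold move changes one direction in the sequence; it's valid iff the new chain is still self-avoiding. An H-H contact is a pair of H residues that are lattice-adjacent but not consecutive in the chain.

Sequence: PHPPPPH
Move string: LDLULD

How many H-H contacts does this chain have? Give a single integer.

Positions: [(0, 0), (-1, 0), (-1, -1), (-2, -1), (-2, 0), (-3, 0), (-3, -1)]
No H-H contacts found.

Answer: 0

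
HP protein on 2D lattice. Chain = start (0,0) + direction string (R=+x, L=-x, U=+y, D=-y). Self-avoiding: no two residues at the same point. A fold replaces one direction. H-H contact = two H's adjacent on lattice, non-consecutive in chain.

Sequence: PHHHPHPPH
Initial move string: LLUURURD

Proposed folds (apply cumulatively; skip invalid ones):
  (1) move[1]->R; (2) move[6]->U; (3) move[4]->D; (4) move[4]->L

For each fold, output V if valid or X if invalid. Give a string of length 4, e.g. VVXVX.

Initial: LLUURURD -> [(0, 0), (-1, 0), (-2, 0), (-2, 1), (-2, 2), (-1, 2), (-1, 3), (0, 3), (0, 2)]
Fold 1: move[1]->R => LRUURURD INVALID (collision), skipped
Fold 2: move[6]->U => LLUURUUD INVALID (collision), skipped
Fold 3: move[4]->D => LLUUDURD INVALID (collision), skipped
Fold 4: move[4]->L => LLUULURD INVALID (collision), skipped

Answer: XXXX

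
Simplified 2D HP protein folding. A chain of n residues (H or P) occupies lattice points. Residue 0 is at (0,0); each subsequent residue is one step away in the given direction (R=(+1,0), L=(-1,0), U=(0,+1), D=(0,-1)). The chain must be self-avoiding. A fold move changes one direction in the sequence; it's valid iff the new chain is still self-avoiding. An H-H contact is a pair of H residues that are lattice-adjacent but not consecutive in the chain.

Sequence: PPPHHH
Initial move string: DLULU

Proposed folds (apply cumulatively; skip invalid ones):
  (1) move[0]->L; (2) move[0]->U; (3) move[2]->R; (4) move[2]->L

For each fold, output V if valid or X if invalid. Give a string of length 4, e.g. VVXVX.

Answer: VVXV

Derivation:
Initial: DLULU -> [(0, 0), (0, -1), (-1, -1), (-1, 0), (-2, 0), (-2, 1)]
Fold 1: move[0]->L => LLULU VALID
Fold 2: move[0]->U => ULULU VALID
Fold 3: move[2]->R => ULRLU INVALID (collision), skipped
Fold 4: move[2]->L => ULLLU VALID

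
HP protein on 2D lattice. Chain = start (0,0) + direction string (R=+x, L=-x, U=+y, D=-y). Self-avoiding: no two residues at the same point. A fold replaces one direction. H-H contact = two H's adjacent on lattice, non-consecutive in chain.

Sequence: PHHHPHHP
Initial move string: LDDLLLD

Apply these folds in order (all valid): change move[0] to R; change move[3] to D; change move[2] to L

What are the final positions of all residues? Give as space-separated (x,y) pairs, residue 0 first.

Initial moves: LDDLLLD
Fold: move[0]->R => RDDLLLD (positions: [(0, 0), (1, 0), (1, -1), (1, -2), (0, -2), (-1, -2), (-2, -2), (-2, -3)])
Fold: move[3]->D => RDDDLLD (positions: [(0, 0), (1, 0), (1, -1), (1, -2), (1, -3), (0, -3), (-1, -3), (-1, -4)])
Fold: move[2]->L => RDLDLLD (positions: [(0, 0), (1, 0), (1, -1), (0, -1), (0, -2), (-1, -2), (-2, -2), (-2, -3)])

Answer: (0,0) (1,0) (1,-1) (0,-1) (0,-2) (-1,-2) (-2,-2) (-2,-3)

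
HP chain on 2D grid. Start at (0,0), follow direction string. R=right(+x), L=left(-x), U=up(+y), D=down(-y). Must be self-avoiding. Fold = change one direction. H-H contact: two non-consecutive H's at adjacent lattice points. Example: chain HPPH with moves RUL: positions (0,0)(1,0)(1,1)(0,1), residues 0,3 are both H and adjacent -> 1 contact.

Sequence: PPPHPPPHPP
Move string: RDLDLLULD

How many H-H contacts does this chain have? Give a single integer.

Positions: [(0, 0), (1, 0), (1, -1), (0, -1), (0, -2), (-1, -2), (-2, -2), (-2, -1), (-3, -1), (-3, -2)]
No H-H contacts found.

Answer: 0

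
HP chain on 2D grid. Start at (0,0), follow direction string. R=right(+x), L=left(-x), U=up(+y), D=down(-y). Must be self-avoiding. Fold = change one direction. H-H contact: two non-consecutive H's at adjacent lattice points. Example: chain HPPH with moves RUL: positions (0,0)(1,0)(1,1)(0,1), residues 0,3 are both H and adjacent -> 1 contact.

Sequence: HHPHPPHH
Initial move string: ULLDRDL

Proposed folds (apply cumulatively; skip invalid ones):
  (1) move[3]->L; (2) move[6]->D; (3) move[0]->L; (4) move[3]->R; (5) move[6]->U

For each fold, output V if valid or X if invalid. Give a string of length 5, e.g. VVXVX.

Initial: ULLDRDL -> [(0, 0), (0, 1), (-1, 1), (-2, 1), (-2, 0), (-1, 0), (-1, -1), (-2, -1)]
Fold 1: move[3]->L => ULLLRDL INVALID (collision), skipped
Fold 2: move[6]->D => ULLDRDD VALID
Fold 3: move[0]->L => LLLDRDD VALID
Fold 4: move[3]->R => LLLRRDD INVALID (collision), skipped
Fold 5: move[6]->U => LLLDRDU INVALID (collision), skipped

Answer: XVVXX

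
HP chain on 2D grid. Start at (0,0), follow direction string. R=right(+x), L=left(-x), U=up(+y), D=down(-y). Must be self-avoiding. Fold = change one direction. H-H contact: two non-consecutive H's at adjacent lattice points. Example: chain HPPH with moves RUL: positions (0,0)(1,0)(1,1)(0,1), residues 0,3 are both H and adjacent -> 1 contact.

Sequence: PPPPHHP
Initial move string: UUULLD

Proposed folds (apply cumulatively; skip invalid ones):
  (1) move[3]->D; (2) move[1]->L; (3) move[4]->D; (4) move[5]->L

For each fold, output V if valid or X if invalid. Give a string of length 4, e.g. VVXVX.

Answer: XVVV

Derivation:
Initial: UUULLD -> [(0, 0), (0, 1), (0, 2), (0, 3), (-1, 3), (-2, 3), (-2, 2)]
Fold 1: move[3]->D => UUUDLD INVALID (collision), skipped
Fold 2: move[1]->L => ULULLD VALID
Fold 3: move[4]->D => ULULDD VALID
Fold 4: move[5]->L => ULULDL VALID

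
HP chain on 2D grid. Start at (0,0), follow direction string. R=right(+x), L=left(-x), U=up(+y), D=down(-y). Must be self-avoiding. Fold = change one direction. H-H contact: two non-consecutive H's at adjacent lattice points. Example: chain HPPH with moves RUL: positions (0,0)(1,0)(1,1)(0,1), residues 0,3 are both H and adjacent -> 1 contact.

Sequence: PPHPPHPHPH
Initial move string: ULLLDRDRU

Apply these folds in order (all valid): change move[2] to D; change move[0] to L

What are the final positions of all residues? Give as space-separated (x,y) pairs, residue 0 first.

Answer: (0,0) (-1,0) (-2,0) (-2,-1) (-3,-1) (-3,-2) (-2,-2) (-2,-3) (-1,-3) (-1,-2)

Derivation:
Initial moves: ULLLDRDRU
Fold: move[2]->D => ULDLDRDRU (positions: [(0, 0), (0, 1), (-1, 1), (-1, 0), (-2, 0), (-2, -1), (-1, -1), (-1, -2), (0, -2), (0, -1)])
Fold: move[0]->L => LLDLDRDRU (positions: [(0, 0), (-1, 0), (-2, 0), (-2, -1), (-3, -1), (-3, -2), (-2, -2), (-2, -3), (-1, -3), (-1, -2)])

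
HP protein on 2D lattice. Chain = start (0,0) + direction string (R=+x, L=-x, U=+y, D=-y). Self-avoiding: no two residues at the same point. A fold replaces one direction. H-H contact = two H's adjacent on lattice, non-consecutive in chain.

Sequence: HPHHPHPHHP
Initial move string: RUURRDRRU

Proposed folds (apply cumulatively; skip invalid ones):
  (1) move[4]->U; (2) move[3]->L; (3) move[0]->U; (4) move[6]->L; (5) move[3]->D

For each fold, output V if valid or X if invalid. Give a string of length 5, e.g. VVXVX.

Initial: RUURRDRRU -> [(0, 0), (1, 0), (1, 1), (1, 2), (2, 2), (3, 2), (3, 1), (4, 1), (5, 1), (5, 2)]
Fold 1: move[4]->U => RUURUDRRU INVALID (collision), skipped
Fold 2: move[3]->L => RUULRDRRU INVALID (collision), skipped
Fold 3: move[0]->U => UUURRDRRU VALID
Fold 4: move[6]->L => UUURRDLRU INVALID (collision), skipped
Fold 5: move[3]->D => UUUDRDRRU INVALID (collision), skipped

Answer: XXVXX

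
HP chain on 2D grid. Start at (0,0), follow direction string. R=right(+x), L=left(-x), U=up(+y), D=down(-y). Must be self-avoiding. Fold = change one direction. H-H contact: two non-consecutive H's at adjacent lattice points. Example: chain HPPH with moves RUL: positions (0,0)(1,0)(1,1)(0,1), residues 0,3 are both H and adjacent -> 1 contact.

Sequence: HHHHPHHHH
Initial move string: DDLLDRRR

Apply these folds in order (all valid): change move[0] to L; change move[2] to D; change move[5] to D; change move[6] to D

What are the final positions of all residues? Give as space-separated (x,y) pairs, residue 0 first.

Initial moves: DDLLDRRR
Fold: move[0]->L => LDLLDRRR (positions: [(0, 0), (-1, 0), (-1, -1), (-2, -1), (-3, -1), (-3, -2), (-2, -2), (-1, -2), (0, -2)])
Fold: move[2]->D => LDDLDRRR (positions: [(0, 0), (-1, 0), (-1, -1), (-1, -2), (-2, -2), (-2, -3), (-1, -3), (0, -3), (1, -3)])
Fold: move[5]->D => LDDLDDRR (positions: [(0, 0), (-1, 0), (-1, -1), (-1, -2), (-2, -2), (-2, -3), (-2, -4), (-1, -4), (0, -4)])
Fold: move[6]->D => LDDLDDDR (positions: [(0, 0), (-1, 0), (-1, -1), (-1, -2), (-2, -2), (-2, -3), (-2, -4), (-2, -5), (-1, -5)])

Answer: (0,0) (-1,0) (-1,-1) (-1,-2) (-2,-2) (-2,-3) (-2,-4) (-2,-5) (-1,-5)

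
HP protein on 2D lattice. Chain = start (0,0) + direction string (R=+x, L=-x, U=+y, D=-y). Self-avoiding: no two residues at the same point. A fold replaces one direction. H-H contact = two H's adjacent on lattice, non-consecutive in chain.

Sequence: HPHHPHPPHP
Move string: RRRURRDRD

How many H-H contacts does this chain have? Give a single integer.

Positions: [(0, 0), (1, 0), (2, 0), (3, 0), (3, 1), (4, 1), (5, 1), (5, 0), (6, 0), (6, -1)]
No H-H contacts found.

Answer: 0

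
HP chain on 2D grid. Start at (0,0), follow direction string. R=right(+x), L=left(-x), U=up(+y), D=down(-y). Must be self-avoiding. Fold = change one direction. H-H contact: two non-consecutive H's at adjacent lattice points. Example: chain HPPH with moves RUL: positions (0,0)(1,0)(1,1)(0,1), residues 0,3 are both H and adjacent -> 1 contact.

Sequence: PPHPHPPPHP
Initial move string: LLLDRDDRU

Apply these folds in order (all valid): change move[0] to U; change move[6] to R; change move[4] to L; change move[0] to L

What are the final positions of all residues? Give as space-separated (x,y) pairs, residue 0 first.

Answer: (0,0) (-1,0) (-2,0) (-3,0) (-3,-1) (-4,-1) (-4,-2) (-3,-2) (-2,-2) (-2,-1)

Derivation:
Initial moves: LLLDRDDRU
Fold: move[0]->U => ULLDRDDRU (positions: [(0, 0), (0, 1), (-1, 1), (-2, 1), (-2, 0), (-1, 0), (-1, -1), (-1, -2), (0, -2), (0, -1)])
Fold: move[6]->R => ULLDRDRRU (positions: [(0, 0), (0, 1), (-1, 1), (-2, 1), (-2, 0), (-1, 0), (-1, -1), (0, -1), (1, -1), (1, 0)])
Fold: move[4]->L => ULLDLDRRU (positions: [(0, 0), (0, 1), (-1, 1), (-2, 1), (-2, 0), (-3, 0), (-3, -1), (-2, -1), (-1, -1), (-1, 0)])
Fold: move[0]->L => LLLDLDRRU (positions: [(0, 0), (-1, 0), (-2, 0), (-3, 0), (-3, -1), (-4, -1), (-4, -2), (-3, -2), (-2, -2), (-2, -1)])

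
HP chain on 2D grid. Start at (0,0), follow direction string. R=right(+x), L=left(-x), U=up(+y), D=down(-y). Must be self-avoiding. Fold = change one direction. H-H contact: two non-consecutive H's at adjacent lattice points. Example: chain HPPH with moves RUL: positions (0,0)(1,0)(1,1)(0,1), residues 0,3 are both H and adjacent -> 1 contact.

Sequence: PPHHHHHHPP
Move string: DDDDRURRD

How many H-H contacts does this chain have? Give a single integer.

Answer: 1

Derivation:
Positions: [(0, 0), (0, -1), (0, -2), (0, -3), (0, -4), (1, -4), (1, -3), (2, -3), (3, -3), (3, -4)]
H-H contact: residue 3 @(0,-3) - residue 6 @(1, -3)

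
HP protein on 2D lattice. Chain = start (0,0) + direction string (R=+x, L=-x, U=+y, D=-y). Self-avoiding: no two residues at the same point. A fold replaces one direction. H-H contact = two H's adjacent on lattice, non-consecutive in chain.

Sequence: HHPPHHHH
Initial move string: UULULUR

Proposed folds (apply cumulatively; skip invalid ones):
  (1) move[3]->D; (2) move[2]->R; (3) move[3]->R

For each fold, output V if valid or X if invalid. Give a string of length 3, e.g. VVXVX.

Initial: UULULUR -> [(0, 0), (0, 1), (0, 2), (-1, 2), (-1, 3), (-2, 3), (-2, 4), (-1, 4)]
Fold 1: move[3]->D => UULDLUR INVALID (collision), skipped
Fold 2: move[2]->R => UURULUR VALID
Fold 3: move[3]->R => UURRLUR INVALID (collision), skipped

Answer: XVX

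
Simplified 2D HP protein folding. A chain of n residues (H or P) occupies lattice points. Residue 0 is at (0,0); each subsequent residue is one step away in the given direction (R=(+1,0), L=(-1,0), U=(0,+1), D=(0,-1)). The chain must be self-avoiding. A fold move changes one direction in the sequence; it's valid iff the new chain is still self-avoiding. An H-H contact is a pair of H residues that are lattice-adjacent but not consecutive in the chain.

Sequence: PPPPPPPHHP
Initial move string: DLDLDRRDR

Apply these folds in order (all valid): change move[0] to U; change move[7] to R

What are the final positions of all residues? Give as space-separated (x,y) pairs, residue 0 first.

Initial moves: DLDLDRRDR
Fold: move[0]->U => ULDLDRRDR (positions: [(0, 0), (0, 1), (-1, 1), (-1, 0), (-2, 0), (-2, -1), (-1, -1), (0, -1), (0, -2), (1, -2)])
Fold: move[7]->R => ULDLDRRRR (positions: [(0, 0), (0, 1), (-1, 1), (-1, 0), (-2, 0), (-2, -1), (-1, -1), (0, -1), (1, -1), (2, -1)])

Answer: (0,0) (0,1) (-1,1) (-1,0) (-2,0) (-2,-1) (-1,-1) (0,-1) (1,-1) (2,-1)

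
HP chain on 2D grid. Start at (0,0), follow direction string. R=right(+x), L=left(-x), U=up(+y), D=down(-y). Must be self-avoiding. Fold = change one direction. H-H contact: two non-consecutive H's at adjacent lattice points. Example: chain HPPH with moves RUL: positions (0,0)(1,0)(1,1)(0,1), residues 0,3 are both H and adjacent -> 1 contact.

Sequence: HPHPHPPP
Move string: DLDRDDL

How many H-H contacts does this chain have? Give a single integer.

Answer: 0

Derivation:
Positions: [(0, 0), (0, -1), (-1, -1), (-1, -2), (0, -2), (0, -3), (0, -4), (-1, -4)]
No H-H contacts found.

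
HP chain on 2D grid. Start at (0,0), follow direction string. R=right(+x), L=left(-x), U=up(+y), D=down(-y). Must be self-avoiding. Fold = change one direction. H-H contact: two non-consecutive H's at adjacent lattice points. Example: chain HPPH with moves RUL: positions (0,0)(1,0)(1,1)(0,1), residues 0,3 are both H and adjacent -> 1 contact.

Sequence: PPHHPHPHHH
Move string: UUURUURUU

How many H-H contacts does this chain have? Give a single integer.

Answer: 0

Derivation:
Positions: [(0, 0), (0, 1), (0, 2), (0, 3), (1, 3), (1, 4), (1, 5), (2, 5), (2, 6), (2, 7)]
No H-H contacts found.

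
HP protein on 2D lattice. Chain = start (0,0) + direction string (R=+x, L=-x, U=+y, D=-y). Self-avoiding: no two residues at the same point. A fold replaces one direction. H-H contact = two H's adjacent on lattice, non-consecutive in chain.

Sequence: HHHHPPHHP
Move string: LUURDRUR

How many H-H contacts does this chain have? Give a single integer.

Answer: 0

Derivation:
Positions: [(0, 0), (-1, 0), (-1, 1), (-1, 2), (0, 2), (0, 1), (1, 1), (1, 2), (2, 2)]
No H-H contacts found.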